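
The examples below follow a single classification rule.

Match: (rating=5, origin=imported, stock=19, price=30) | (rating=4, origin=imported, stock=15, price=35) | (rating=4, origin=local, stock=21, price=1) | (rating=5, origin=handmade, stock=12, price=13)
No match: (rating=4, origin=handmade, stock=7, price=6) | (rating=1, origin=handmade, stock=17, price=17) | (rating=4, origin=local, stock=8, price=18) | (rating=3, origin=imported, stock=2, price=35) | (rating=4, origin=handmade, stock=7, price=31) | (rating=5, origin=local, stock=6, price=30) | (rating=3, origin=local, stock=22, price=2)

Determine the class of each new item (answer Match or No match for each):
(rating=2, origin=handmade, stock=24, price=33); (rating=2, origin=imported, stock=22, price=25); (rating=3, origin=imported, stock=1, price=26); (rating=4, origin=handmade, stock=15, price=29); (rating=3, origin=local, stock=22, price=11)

The classifier is using: stock ≥ 12 AND rating ≥ 4.
(rating=2, origin=handmade, stock=24, price=33) — stock = 24, rating = 2, hence No match. (rating=2, origin=imported, stock=22, price=25) — stock = 22, rating = 2, hence No match. (rating=3, origin=imported, stock=1, price=26) — stock = 1, rating = 3, hence No match. (rating=4, origin=handmade, stock=15, price=29) — stock = 15, rating = 4, hence Match. (rating=3, origin=local, stock=22, price=11) — stock = 22, rating = 3, hence No match.

No match, No match, No match, Match, No match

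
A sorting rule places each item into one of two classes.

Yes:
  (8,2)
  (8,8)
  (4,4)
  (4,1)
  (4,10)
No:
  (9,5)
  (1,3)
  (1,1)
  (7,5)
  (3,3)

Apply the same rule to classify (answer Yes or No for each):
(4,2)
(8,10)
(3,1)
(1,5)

Yes, Yes, No, No

The common property of the 'Yes' items is: first is even. No 'No' item has it.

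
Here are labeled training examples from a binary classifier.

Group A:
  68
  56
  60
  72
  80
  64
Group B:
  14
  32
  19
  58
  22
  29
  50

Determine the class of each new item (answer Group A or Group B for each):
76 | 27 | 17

The pattern is that an item is 'Group A' exactly when: multiple of 4 AND at least 50.
76 — 76 = 4·19, 76 ≥ 50, hence Group A.
27 — 27 = 4·6 + 3, 27 < 50, hence Group B.
17 — 17 = 4·4 + 1, 17 < 50, hence Group B.

Group A, Group B, Group B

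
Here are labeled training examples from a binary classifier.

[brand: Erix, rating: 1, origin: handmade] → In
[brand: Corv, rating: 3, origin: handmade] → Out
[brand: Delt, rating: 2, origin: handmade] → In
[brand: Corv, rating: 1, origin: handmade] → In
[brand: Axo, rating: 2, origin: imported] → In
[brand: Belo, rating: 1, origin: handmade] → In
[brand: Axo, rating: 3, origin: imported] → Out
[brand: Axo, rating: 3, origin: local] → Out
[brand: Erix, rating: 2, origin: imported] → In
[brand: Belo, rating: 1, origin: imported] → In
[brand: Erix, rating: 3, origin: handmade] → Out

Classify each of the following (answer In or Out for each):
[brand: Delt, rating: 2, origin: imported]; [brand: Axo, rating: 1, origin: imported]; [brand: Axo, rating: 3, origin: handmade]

In, In, Out

Rule: rating ≤ 2. This holds for each 'In' example and fails for each 'Out' one.
[brand: Delt, rating: 2, origin: imported] — rating = 2, hence In. [brand: Axo, rating: 1, origin: imported] — rating = 1, hence In. [brand: Axo, rating: 3, origin: handmade] — rating = 3, hence Out.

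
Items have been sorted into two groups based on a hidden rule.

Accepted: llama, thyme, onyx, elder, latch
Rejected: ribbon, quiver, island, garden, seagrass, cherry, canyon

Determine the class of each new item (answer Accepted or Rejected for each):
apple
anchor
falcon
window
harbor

Accepted, Rejected, Rejected, Rejected, Rejected

The pattern is that an item is 'Accepted' exactly when: length ≤ 5.
apple: length 5 — satisfies this, so Accepted.
anchor: length 6 — doesn't qualify, so Rejected.
falcon: length 6 — doesn't qualify, so Rejected.
window: length 6 — doesn't qualify, so Rejected.
harbor: length 6 — doesn't qualify, so Rejected.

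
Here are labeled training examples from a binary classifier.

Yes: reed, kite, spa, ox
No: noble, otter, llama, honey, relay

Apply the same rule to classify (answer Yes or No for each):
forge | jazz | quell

No, Yes, No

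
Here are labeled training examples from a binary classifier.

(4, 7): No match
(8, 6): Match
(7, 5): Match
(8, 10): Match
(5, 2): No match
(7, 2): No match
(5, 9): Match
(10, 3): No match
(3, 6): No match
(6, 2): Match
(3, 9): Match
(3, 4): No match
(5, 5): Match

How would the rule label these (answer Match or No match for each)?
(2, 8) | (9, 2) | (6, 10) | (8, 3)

Match, No match, Match, No match

Checking candidate rules against both groups, what survives is: sum is even.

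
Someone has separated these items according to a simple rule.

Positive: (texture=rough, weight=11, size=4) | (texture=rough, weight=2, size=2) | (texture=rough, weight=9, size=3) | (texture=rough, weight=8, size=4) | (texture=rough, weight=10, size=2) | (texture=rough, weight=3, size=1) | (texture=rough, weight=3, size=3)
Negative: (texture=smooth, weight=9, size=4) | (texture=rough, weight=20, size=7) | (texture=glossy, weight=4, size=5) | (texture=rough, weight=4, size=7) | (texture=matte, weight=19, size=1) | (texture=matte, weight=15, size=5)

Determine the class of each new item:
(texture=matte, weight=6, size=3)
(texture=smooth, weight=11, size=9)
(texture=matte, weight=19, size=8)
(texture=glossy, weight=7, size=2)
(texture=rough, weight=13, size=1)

The pattern is that an item is 'Positive' exactly when: texture is rough AND size ≤ 4.

Negative, Negative, Negative, Negative, Positive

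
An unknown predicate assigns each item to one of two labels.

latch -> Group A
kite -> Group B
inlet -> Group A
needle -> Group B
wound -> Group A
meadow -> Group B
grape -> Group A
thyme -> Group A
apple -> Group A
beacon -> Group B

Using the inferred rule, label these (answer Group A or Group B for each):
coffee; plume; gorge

Group B, Group A, Group A

The simplest hypothesis consistent with all the labels is: odd length.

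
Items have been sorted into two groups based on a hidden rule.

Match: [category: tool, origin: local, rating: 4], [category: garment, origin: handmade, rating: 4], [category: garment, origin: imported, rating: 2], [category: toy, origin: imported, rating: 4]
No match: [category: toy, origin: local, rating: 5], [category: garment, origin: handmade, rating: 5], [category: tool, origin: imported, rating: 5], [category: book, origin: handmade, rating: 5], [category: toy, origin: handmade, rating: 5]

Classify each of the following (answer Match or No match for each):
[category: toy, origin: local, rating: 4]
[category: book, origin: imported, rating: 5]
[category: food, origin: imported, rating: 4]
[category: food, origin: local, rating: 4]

Match, No match, Match, Match

The distinguishing property — rating ≤ 4 — holds for all the 'Match' cases and none of the 'No match' cases.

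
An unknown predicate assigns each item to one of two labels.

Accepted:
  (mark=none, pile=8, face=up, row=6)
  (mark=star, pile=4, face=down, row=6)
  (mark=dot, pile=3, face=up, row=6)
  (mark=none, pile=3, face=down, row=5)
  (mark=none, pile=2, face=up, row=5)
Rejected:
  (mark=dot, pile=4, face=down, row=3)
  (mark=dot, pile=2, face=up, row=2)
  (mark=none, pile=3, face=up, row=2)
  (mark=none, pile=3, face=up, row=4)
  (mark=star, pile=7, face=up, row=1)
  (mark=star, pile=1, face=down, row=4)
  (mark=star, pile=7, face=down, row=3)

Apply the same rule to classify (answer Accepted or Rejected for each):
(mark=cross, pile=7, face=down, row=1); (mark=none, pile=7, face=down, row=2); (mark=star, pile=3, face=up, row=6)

The classifier is using: row ≥ 5.

Rejected, Rejected, Accepted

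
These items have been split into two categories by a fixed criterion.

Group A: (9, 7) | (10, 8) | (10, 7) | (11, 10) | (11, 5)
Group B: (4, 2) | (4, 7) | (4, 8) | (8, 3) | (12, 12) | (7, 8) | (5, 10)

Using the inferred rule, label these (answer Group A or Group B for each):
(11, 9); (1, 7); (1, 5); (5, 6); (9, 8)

A rule that fits every label: first > second AND sum ≥ 12 — true of each 'Group A' example, false of each 'Group B' one.
(11, 9) — 11 > 9, 11+9 = 20, hence Group A. (1, 7) — 1 < 7, 1+7 = 8, hence Group B. (1, 5) — 1 < 5, 1+5 = 6, hence Group B. (5, 6) — 5 < 6, 5+6 = 11, hence Group B. (9, 8) — 9 > 8, 9+8 = 17, hence Group A.

Group A, Group B, Group B, Group B, Group A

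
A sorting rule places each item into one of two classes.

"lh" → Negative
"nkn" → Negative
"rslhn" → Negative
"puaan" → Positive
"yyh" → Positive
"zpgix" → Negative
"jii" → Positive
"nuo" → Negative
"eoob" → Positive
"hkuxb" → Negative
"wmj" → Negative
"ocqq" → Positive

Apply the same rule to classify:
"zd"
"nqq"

Negative, Positive

Comparing the two groups points to one rule — has a double letter.
"zd": Negative (no doubled letter).
"nqq": Positive ('qq' doubled).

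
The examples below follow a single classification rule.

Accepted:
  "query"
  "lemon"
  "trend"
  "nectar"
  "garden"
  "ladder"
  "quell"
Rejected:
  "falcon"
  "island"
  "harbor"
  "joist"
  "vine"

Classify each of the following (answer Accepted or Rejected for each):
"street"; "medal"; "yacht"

All 'Accepted' examples share one property — length ≥ 5 AND contains 'e' — and every 'Rejected' example lacks it.
"street": Accepted (length 6, has 'e'). "medal": Accepted (length 5, has 'e'). "yacht": Rejected (length 5, no 'e').

Accepted, Accepted, Rejected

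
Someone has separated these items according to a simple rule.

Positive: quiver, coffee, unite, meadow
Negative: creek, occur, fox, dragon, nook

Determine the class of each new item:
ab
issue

The pattern is that an item is 'Positive' exactly when: has ≥ 3 vowels.
Negative: ab, since 1 vowel. Positive: issue, since 3 vowels.

Negative, Positive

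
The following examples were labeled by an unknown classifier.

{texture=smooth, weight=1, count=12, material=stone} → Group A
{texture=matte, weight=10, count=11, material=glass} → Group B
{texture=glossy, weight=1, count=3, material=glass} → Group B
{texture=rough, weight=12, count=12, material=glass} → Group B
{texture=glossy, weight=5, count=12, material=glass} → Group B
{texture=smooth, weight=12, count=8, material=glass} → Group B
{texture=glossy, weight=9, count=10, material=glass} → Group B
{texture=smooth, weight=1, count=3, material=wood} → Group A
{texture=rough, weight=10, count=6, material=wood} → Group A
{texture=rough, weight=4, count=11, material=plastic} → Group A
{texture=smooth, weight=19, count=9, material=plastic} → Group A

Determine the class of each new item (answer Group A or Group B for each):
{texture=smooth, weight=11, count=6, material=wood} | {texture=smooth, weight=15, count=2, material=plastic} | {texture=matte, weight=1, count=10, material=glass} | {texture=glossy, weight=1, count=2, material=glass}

Group A, Group A, Group B, Group B

Checking candidate rules against both groups, what survives is: material is not glass.
{texture=smooth, weight=11, count=6, material=wood} — material is wood, hence Group A.
{texture=smooth, weight=15, count=2, material=plastic} — material is plastic, hence Group A.
{texture=matte, weight=1, count=10, material=glass} — material is glass, hence Group B.
{texture=glossy, weight=1, count=2, material=glass} — material is glass, hence Group B.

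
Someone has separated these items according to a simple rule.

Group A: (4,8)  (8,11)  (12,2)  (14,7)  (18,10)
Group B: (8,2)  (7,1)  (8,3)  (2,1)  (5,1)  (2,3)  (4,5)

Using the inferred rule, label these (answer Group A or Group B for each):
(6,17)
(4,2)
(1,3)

Group A, Group B, Group B

The rule appears to be: sum ≥ 12.
(6,17) — 6+17 = 23, hence Group A.
(4,2) — 4+2 = 6, hence Group B.
(1,3) — 1+3 = 4, hence Group B.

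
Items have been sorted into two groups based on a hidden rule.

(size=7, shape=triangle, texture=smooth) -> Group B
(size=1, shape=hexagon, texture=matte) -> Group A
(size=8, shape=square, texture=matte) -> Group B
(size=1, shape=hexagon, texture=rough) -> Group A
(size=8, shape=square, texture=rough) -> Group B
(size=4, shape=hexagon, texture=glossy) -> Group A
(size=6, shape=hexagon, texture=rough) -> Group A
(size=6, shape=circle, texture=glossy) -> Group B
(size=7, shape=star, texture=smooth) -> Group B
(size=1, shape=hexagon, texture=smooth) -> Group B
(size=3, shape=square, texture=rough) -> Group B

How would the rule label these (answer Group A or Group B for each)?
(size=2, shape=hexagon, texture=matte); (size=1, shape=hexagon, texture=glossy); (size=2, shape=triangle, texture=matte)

Group A, Group A, Group B

One predicate separates the groups cleanly: texture is not smooth AND shape is hexagon.
Group A: (size=2, shape=hexagon, texture=matte), since texture is matte, shape is hexagon.
Group A: (size=1, shape=hexagon, texture=glossy), since texture is glossy, shape is hexagon.
Group B: (size=2, shape=triangle, texture=matte), since texture is matte, shape is triangle.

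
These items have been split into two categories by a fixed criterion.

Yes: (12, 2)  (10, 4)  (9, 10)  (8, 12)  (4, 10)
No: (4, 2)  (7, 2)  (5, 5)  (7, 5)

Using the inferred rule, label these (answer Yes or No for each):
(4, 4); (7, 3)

No, No

All 'Yes' examples share one property — sum ≥ 14 — and every 'No' example lacks it.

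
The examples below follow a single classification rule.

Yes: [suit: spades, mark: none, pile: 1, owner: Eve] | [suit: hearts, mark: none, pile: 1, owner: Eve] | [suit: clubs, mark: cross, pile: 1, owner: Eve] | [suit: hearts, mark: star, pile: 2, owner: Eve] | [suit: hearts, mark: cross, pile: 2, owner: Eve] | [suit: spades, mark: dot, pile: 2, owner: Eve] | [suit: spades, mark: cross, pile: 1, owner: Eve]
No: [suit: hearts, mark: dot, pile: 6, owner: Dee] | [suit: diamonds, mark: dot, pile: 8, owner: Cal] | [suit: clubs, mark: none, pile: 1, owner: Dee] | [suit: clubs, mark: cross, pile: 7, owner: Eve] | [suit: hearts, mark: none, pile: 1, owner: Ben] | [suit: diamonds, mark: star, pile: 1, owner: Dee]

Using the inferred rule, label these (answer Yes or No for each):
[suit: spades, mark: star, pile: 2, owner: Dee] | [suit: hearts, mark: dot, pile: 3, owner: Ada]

No, No

The simplest hypothesis consistent with all the labels is: owner is Eve AND pile ≤ 2.
No: [suit: spades, mark: star, pile: 2, owner: Dee], since owner is Dee, pile = 2.
No: [suit: hearts, mark: dot, pile: 3, owner: Ada], since owner is Ada, pile = 3.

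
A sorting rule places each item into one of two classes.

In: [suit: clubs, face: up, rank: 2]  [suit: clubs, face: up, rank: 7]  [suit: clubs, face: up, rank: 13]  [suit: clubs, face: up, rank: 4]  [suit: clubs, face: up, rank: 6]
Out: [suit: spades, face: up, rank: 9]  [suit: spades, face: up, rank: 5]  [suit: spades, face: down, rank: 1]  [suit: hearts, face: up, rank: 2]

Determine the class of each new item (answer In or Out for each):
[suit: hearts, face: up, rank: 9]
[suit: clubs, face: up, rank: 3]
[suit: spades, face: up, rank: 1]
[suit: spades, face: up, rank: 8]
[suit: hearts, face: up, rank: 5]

Out, In, Out, Out, Out

Checking candidate rules against both groups, what survives is: suit is clubs.
[suit: hearts, face: up, rank: 9]: suit is hearts — does not pass, so Out. [suit: clubs, face: up, rank: 3]: suit is clubs — meets the rule, so In. [suit: spades, face: up, rank: 1]: suit is spades — does not pass, so Out. [suit: spades, face: up, rank: 8]: suit is spades — does not pass, so Out. [suit: hearts, face: up, rank: 5]: suit is hearts — does not pass, so Out.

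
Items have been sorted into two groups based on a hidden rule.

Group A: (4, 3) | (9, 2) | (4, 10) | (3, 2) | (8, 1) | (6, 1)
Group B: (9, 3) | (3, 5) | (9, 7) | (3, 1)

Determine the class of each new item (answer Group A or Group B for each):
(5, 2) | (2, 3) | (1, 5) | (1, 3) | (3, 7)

Looking at the examples, the only property every 'Group A' case has and every 'Group B' case lacks is: product is even.
(5, 2): 5·2 = 10 — satisfies this, so Group A.
(2, 3): 2·3 = 6 — satisfies this, so Group A.
(1, 5): 1·5 = 5 — does not pass, so Group B.
(1, 3): 1·3 = 3 — does not pass, so Group B.
(3, 7): 3·7 = 21 — does not pass, so Group B.

Group A, Group A, Group B, Group B, Group B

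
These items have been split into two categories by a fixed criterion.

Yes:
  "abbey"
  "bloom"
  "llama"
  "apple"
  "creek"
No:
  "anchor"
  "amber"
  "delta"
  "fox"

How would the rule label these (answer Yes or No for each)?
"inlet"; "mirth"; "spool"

No, No, Yes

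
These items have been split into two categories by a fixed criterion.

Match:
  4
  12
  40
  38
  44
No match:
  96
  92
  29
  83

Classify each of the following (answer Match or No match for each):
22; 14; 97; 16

Match, Match, No match, Match

The classifier is using: even AND at most 44.
Match: 22, since 22 is even, 22 ≤ 44.
Match: 14, since 14 is even, 14 ≤ 44.
No match: 97, since 97 is odd, 97 > 44.
Match: 16, since 16 is even, 16 ≤ 44.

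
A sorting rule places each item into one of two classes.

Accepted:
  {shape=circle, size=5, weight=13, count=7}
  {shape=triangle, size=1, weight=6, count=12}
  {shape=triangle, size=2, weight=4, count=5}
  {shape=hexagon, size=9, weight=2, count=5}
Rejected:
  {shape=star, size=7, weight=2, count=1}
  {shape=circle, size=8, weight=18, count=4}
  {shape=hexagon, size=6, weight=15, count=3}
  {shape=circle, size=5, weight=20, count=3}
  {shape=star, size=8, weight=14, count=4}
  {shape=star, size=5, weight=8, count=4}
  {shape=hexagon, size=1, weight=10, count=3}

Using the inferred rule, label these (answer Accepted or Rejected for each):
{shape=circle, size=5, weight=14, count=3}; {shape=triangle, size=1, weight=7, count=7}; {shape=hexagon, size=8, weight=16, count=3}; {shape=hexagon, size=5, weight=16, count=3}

Every 'Accepted' example satisfies: count ≥ 5. None of the 'Rejected' examples do.
{shape=circle, size=5, weight=14, count=3}: Rejected (count = 3). {shape=triangle, size=1, weight=7, count=7}: Accepted (count = 7). {shape=hexagon, size=8, weight=16, count=3}: Rejected (count = 3). {shape=hexagon, size=5, weight=16, count=3}: Rejected (count = 3).

Rejected, Accepted, Rejected, Rejected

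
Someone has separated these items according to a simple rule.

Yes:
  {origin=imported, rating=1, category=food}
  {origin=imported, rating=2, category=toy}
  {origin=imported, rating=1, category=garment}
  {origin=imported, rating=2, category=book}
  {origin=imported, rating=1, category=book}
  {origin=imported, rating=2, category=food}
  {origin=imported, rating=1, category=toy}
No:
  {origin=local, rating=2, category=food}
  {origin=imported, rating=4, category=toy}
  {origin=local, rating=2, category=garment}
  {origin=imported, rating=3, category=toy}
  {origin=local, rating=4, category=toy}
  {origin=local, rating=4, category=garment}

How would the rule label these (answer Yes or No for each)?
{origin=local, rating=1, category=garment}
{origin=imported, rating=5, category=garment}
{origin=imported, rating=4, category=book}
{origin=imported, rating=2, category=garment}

No, No, No, Yes

The simplest hypothesis consistent with all the labels is: origin is imported AND rating ≤ 2.
{origin=local, rating=1, category=garment}: No (origin is local, rating = 1). {origin=imported, rating=5, category=garment}: No (origin is imported, rating = 5). {origin=imported, rating=4, category=book}: No (origin is imported, rating = 4). {origin=imported, rating=2, category=garment}: Yes (origin is imported, rating = 2).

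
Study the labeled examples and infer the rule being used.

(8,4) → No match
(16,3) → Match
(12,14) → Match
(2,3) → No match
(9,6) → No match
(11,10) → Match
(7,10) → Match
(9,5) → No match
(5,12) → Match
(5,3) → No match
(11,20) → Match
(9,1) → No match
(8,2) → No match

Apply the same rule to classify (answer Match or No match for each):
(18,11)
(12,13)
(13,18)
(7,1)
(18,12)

Match, Match, Match, No match, Match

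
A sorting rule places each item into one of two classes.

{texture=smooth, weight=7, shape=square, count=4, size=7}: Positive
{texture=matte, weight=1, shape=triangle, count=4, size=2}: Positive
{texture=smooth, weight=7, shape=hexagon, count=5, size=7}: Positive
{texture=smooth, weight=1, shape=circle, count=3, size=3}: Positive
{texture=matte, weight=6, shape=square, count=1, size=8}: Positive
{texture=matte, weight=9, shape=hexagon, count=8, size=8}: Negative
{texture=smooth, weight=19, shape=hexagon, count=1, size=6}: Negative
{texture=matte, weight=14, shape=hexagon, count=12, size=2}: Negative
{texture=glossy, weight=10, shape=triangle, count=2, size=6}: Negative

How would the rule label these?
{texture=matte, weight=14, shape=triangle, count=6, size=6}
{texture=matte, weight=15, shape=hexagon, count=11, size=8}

Every 'Positive' example satisfies: weight ≤ 7. None of the 'Negative' examples do.

Negative, Negative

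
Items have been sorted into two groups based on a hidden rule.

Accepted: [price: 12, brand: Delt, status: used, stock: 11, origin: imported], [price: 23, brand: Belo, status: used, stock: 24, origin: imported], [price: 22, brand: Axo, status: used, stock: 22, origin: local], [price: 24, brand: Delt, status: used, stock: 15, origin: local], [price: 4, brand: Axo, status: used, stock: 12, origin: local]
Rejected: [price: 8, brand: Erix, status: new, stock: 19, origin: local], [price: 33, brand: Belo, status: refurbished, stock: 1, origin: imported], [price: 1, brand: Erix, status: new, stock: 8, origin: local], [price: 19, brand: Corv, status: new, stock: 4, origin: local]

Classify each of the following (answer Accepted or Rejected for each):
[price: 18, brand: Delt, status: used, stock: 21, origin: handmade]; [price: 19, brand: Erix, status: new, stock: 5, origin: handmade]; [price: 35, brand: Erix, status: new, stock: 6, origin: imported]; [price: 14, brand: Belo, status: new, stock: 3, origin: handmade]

Accepted, Rejected, Rejected, Rejected

Checking candidate rules against both groups, what survives is: status is used.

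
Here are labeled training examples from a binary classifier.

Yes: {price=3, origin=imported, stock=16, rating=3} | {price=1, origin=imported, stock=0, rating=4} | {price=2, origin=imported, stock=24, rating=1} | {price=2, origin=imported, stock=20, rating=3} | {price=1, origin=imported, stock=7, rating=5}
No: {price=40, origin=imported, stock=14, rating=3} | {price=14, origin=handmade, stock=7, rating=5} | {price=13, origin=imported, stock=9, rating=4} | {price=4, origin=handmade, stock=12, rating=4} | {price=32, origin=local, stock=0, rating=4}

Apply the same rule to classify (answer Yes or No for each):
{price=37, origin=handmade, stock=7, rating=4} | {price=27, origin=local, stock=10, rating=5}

A rule that fits every label: price ≤ 3 — true of each 'Yes' example, false of each 'No' one.
{price=37, origin=handmade, stock=7, rating=4}: No (price = 37). {price=27, origin=local, stock=10, rating=5}: No (price = 27).

No, No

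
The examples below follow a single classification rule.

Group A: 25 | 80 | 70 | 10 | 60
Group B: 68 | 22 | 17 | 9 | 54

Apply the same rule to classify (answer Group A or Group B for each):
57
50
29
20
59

The rule appears to be: multiple of 5.

Group B, Group A, Group B, Group A, Group B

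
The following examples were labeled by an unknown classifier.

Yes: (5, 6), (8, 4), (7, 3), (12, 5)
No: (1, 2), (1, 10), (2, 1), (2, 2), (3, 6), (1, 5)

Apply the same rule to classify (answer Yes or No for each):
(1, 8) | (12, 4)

No, Yes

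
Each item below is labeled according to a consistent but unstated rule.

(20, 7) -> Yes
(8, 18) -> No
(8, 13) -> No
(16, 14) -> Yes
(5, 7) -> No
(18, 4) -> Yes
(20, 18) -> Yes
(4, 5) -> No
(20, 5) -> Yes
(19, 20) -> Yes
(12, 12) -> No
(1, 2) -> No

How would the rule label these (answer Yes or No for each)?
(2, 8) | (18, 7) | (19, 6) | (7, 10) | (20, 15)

'Yes' ⟺ first ≥ 13.
(2, 8): first 2 — does not fit, so No.
(18, 7): first 18 — satisfies this, so Yes.
(19, 6): first 19 — satisfies this, so Yes.
(7, 10): first 7 — does not fit, so No.
(20, 15): first 20 — satisfies this, so Yes.

No, Yes, Yes, No, Yes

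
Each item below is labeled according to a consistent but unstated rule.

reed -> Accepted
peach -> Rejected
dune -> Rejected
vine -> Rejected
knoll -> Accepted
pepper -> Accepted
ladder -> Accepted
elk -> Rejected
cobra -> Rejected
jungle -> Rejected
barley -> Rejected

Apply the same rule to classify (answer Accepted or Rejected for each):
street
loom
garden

Accepted, Accepted, Rejected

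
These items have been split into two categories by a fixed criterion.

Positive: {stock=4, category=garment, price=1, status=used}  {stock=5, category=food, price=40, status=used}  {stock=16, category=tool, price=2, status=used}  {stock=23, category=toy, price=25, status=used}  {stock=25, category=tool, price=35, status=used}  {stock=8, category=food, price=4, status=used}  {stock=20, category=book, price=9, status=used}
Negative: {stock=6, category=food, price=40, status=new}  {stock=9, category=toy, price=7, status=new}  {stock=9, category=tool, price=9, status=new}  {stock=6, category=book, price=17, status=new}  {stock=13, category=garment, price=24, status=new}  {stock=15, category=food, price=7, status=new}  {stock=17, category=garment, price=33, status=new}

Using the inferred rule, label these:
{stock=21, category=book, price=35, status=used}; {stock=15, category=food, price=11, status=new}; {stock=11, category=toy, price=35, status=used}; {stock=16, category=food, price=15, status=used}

The distinguishing property — status is used — holds for all the 'Positive' cases and none of the 'Negative' cases.
{stock=21, category=book, price=35, status=used} → status is used → Positive.
{stock=15, category=food, price=11, status=new} → status is new → Negative.
{stock=11, category=toy, price=35, status=used} → status is used → Positive.
{stock=16, category=food, price=15, status=used} → status is used → Positive.

Positive, Negative, Positive, Positive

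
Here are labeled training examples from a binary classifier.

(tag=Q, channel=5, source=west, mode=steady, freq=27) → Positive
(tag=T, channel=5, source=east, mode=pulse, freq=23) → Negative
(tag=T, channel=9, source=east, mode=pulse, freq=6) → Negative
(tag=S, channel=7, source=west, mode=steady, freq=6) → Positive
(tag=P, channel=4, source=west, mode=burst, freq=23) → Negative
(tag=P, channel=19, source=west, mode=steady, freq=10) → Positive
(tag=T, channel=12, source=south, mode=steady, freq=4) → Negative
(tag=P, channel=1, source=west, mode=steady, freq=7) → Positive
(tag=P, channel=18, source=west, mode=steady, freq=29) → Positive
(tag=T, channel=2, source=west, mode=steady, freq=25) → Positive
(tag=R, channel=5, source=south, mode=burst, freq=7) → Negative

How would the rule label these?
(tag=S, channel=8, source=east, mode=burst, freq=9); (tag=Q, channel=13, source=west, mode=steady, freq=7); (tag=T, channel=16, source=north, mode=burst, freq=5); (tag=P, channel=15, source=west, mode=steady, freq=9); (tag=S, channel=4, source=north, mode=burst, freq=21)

Negative, Positive, Negative, Positive, Negative

Rule: mode is steady AND source is west. This holds for each 'Positive' example and fails for each 'Negative' one.
(tag=S, channel=8, source=east, mode=burst, freq=9): Negative (mode is burst, source is east).
(tag=Q, channel=13, source=west, mode=steady, freq=7): Positive (mode is steady, source is west).
(tag=T, channel=16, source=north, mode=burst, freq=5): Negative (mode is burst, source is north).
(tag=P, channel=15, source=west, mode=steady, freq=9): Positive (mode is steady, source is west).
(tag=S, channel=4, source=north, mode=burst, freq=21): Negative (mode is burst, source is north).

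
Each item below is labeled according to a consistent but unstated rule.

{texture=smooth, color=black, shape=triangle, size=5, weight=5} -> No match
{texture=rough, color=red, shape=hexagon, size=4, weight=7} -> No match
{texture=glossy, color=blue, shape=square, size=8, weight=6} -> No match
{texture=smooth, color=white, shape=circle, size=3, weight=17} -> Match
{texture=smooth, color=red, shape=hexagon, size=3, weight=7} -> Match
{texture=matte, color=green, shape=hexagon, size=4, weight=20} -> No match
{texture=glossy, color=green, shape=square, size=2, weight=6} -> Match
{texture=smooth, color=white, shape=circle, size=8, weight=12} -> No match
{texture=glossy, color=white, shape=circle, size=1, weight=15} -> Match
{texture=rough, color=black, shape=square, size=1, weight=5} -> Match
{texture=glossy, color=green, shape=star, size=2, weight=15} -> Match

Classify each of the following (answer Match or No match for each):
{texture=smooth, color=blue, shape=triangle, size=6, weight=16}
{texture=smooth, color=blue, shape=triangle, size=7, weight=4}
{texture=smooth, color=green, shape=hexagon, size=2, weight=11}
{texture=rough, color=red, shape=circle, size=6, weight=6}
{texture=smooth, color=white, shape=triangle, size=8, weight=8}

No match, No match, Match, No match, No match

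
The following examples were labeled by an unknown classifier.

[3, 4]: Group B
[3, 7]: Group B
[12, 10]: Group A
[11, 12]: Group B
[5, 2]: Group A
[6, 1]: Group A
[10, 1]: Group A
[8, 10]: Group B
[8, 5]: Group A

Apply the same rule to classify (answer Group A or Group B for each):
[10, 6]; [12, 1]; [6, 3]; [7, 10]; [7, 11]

The rule appears to be: first > second.

Group A, Group A, Group A, Group B, Group B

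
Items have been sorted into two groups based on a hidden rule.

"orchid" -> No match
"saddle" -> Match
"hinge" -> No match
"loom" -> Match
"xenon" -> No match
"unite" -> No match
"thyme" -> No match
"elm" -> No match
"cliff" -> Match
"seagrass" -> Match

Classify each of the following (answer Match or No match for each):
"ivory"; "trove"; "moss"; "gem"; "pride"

No match, No match, Match, No match, No match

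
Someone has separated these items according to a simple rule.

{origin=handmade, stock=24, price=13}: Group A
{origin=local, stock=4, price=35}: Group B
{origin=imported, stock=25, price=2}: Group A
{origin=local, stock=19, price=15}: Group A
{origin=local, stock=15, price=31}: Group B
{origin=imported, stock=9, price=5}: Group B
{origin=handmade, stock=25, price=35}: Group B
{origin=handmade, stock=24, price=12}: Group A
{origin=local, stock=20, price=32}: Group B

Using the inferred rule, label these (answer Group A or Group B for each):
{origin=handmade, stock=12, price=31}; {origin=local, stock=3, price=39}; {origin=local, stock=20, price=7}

Group B, Group B, Group A

Every 'Group A' example satisfies: price ≤ 15 AND stock ≥ 15. None of the 'Group B' examples do.
{origin=handmade, stock=12, price=31} → price = 31, stock = 12 → Group B.
{origin=local, stock=3, price=39} → price = 39, stock = 3 → Group B.
{origin=local, stock=20, price=7} → price = 7, stock = 20 → Group A.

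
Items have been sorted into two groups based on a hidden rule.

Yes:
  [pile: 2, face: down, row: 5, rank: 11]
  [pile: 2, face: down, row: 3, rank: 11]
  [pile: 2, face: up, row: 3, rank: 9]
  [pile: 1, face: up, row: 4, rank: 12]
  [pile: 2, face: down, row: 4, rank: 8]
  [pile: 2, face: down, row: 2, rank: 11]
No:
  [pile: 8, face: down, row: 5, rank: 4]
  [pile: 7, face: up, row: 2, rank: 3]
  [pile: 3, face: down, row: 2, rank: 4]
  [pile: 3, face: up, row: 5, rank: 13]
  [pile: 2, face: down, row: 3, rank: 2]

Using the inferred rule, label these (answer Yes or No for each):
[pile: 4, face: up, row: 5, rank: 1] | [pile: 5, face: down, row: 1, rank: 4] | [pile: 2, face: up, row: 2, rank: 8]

No, No, Yes

The simplest hypothesis consistent with all the labels is: rank ≥ 3 AND pile ≤ 2.
[pile: 4, face: up, row: 5, rank: 1]: rank = 1, pile = 4 — doesn't match, so No.
[pile: 5, face: down, row: 1, rank: 4]: rank = 4, pile = 5 — doesn't match, so No.
[pile: 2, face: up, row: 2, rank: 8]: rank = 8, pile = 2 — fits, so Yes.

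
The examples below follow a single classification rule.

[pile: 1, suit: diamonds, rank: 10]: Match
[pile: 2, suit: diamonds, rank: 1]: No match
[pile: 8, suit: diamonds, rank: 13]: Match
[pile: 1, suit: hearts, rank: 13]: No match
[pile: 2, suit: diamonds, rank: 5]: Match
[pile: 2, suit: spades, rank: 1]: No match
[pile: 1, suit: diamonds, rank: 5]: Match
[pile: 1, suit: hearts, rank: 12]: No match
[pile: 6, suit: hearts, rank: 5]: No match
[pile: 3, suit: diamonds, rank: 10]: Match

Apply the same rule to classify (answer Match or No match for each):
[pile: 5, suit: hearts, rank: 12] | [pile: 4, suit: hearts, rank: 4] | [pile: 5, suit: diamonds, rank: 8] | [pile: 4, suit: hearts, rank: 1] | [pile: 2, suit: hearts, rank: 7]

No match, No match, Match, No match, No match

The rule appears to be: suit is diamonds AND rank ≥ 5.
[pile: 5, suit: hearts, rank: 12] → suit is hearts, rank = 12 → No match.
[pile: 4, suit: hearts, rank: 4] → suit is hearts, rank = 4 → No match.
[pile: 5, suit: diamonds, rank: 8] → suit is diamonds, rank = 8 → Match.
[pile: 4, suit: hearts, rank: 1] → suit is hearts, rank = 1 → No match.
[pile: 2, suit: hearts, rank: 7] → suit is hearts, rank = 7 → No match.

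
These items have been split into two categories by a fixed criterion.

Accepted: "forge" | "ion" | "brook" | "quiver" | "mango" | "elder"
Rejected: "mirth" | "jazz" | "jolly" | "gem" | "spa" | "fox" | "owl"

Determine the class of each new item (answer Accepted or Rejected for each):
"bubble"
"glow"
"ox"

Accepted, Rejected, Rejected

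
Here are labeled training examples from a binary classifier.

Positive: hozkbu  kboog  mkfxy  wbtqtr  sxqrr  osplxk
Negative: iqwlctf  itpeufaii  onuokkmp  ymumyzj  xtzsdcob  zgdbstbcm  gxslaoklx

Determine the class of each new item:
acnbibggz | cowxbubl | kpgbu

Negative, Negative, Positive

The classifier is using: length ≤ 6.
acnbibggz — length 9, hence Negative. cowxbubl — length 8, hence Negative. kpgbu — length 5, hence Positive.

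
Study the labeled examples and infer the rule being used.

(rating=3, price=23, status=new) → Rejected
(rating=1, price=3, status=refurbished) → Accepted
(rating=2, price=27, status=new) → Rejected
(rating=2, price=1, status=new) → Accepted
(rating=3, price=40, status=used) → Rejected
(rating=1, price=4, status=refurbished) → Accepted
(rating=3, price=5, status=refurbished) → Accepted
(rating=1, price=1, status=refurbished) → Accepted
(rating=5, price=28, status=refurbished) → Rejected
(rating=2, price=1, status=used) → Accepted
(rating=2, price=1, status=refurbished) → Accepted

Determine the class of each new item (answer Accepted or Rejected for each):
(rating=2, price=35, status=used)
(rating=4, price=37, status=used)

The pattern is that an item is 'Accepted' exactly when: price ≤ 5.

Rejected, Rejected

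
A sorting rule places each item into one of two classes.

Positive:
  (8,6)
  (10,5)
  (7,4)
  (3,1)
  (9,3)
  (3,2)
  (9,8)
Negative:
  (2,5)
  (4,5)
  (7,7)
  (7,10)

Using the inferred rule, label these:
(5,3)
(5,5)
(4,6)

Positive, Negative, Negative

The rule appears to be: first > second.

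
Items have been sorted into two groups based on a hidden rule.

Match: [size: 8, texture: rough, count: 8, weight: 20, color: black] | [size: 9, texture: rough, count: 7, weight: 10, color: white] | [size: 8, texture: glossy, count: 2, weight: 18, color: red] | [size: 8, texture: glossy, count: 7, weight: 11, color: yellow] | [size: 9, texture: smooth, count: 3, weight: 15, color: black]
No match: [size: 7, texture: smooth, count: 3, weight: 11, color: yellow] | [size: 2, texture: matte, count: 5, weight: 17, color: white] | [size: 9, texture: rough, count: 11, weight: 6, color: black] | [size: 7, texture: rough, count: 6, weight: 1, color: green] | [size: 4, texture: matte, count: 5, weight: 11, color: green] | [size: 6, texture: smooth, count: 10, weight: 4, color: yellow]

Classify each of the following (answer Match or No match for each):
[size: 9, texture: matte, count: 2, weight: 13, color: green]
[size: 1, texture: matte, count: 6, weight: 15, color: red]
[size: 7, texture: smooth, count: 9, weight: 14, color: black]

The distinguishing property — size ≥ 8 AND count ≤ 8 — holds for all the 'Match' cases and none of the 'No match' cases.
[size: 9, texture: matte, count: 2, weight: 13, color: green]: size = 9, count = 2, has this property → Match.
[size: 1, texture: matte, count: 6, weight: 15, color: red]: size = 1, count = 6, lacks this property → No match.
[size: 7, texture: smooth, count: 9, weight: 14, color: black]: size = 7, count = 9, lacks this property → No match.

Match, No match, No match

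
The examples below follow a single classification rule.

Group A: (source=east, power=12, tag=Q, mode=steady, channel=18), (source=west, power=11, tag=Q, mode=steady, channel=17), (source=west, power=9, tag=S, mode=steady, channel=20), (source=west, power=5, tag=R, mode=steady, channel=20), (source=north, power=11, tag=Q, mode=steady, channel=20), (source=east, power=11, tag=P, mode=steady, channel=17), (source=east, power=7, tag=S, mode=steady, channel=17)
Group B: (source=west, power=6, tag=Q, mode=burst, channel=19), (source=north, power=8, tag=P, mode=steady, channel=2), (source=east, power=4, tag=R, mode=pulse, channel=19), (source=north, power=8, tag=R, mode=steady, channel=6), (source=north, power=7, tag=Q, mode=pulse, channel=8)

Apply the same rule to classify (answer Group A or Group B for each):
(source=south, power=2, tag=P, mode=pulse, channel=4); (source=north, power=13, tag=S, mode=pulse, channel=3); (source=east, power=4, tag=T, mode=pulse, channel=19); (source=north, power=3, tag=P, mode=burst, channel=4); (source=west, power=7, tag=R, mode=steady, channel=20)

Group B, Group B, Group B, Group B, Group A

A rule that fits every label: mode is steady AND channel ≥ 8 — true of each 'Group A' example, false of each 'Group B' one.
(source=south, power=2, tag=P, mode=pulse, channel=4): Group B (mode is pulse, channel = 4). (source=north, power=13, tag=S, mode=pulse, channel=3): Group B (mode is pulse, channel = 3). (source=east, power=4, tag=T, mode=pulse, channel=19): Group B (mode is pulse, channel = 19). (source=north, power=3, tag=P, mode=burst, channel=4): Group B (mode is burst, channel = 4). (source=west, power=7, tag=R, mode=steady, channel=20): Group A (mode is steady, channel = 20).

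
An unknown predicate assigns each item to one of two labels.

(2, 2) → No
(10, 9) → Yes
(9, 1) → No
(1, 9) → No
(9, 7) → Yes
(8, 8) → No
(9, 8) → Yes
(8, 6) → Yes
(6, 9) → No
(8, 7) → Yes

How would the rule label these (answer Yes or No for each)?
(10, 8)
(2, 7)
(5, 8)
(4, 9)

The common property of the 'Yes' items is: first > second AND sum ≥ 14. No 'No' item has it.
(10, 8): 10 > 8, 10+8 = 18, satisfies this → Yes. (2, 7): 2 < 7, 2+7 = 9, doesn't qualify → No. (5, 8): 5 < 8, 5+8 = 13, doesn't qualify → No. (4, 9): 4 < 9, 4+9 = 13, doesn't qualify → No.

Yes, No, No, No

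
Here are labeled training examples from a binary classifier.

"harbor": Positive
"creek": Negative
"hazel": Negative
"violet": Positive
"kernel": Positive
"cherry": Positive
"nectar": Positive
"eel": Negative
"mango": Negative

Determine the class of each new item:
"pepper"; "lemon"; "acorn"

Positive, Negative, Negative

The distinguishing property — even length — holds for all the 'Positive' cases and none of the 'Negative' cases.
"pepper" → length 6 → Positive. "lemon" → length 5 → Negative. "acorn" → length 5 → Negative.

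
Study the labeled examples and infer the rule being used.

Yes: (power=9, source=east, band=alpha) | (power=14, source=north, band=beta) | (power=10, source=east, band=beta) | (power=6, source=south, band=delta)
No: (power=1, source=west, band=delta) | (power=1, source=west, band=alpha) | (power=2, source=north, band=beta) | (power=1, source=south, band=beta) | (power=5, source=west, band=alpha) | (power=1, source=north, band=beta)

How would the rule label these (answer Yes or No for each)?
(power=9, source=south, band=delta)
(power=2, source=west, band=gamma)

Yes, No

'Yes' ⟺ power ≥ 6.
(power=9, source=south, band=delta): Yes (power = 9). (power=2, source=west, band=gamma): No (power = 2).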